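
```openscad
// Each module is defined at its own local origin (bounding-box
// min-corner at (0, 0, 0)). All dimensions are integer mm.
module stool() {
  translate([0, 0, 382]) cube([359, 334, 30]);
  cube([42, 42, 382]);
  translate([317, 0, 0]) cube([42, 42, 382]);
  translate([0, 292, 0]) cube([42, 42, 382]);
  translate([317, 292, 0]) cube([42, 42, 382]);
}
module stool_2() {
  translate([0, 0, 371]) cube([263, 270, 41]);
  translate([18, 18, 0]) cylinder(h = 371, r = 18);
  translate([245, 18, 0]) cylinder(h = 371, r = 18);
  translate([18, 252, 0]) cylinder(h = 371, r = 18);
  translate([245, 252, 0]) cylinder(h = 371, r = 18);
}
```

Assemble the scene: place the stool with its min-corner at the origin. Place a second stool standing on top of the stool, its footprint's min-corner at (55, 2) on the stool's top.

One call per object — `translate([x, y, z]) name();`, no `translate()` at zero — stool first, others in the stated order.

stool();
translate([55, 2, 412]) stool_2();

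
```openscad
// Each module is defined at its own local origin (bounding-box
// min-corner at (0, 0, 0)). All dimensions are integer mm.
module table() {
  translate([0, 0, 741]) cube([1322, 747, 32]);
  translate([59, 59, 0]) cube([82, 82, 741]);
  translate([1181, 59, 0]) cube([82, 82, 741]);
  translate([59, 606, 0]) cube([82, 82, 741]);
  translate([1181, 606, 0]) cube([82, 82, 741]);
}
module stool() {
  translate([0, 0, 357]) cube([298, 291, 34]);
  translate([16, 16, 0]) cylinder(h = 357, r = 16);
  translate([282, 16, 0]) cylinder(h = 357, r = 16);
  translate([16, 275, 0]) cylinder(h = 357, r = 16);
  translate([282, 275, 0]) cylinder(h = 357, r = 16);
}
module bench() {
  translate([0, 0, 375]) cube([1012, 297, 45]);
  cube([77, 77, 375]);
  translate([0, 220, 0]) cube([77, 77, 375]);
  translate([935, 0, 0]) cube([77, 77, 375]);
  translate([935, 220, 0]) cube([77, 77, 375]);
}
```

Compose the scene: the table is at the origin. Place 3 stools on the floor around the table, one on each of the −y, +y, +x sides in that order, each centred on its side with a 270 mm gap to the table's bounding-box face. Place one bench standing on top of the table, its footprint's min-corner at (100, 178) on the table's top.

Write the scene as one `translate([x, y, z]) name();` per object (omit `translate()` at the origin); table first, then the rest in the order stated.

table();
translate([512, -561, 0]) stool();
translate([512, 1017, 0]) stool();
translate([1592, 228, 0]) stool();
translate([100, 178, 773]) bench();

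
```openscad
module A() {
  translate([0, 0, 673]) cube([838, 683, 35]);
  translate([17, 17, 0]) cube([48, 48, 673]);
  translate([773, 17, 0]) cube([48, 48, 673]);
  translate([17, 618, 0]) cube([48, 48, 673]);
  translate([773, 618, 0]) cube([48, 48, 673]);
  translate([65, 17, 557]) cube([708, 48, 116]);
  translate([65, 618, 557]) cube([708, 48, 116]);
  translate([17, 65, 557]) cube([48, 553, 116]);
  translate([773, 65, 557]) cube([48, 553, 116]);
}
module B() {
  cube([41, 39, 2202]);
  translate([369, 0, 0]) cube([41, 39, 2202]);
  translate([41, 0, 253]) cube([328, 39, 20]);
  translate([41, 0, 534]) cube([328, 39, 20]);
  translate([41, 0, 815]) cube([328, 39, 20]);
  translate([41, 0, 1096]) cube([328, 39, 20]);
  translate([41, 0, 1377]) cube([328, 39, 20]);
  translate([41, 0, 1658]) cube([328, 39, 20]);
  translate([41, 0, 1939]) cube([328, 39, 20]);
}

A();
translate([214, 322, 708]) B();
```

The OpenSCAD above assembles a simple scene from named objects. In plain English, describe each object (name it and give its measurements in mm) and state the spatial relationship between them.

A is a table: top 838 mm (x) × 683 mm (y), 35 mm thick, upper face at z = 708 mm, on four 48×48 mm square legs, each inset 17 mm from the nearest pair of top edges, running from z = 0 to the bottom of the top. Four apron rails, 48 mm thick and 116 mm tall, run between adjacent legs with their top edges flush with the underside of the top and their outer faces flush with the legs' outer faces.

B is a straight ladder. Two 41×39 mm vertical rails, 2202 mm tall, stand 410 mm apart (outside-to-outside) with their front faces coplanar on the −y side. 7 rungs, each 39 mm deep and 20 mm tall, span between the inner faces of the rails, front faces flush with the rails. The lowest rung's underside is at z = 253 mm and rungs are spaced 281 mm apart (underside to underside).

The ladder is on top of the table, centred.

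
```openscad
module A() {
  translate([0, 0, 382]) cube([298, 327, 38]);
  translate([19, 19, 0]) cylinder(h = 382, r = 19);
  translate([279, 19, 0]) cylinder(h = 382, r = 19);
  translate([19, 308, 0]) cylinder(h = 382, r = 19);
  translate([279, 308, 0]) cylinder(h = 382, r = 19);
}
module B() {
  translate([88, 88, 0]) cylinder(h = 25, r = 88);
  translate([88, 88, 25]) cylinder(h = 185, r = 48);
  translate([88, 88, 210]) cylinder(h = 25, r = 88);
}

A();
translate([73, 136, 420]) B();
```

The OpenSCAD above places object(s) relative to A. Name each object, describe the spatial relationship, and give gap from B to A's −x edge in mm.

The spool's min-x is at 73; the stool's min-x is 0; gap = 73 mm.

A is a stool. B is a spool. The spool is on top of the stool. The gap from the spool to the stool's −x edge is 73 mm.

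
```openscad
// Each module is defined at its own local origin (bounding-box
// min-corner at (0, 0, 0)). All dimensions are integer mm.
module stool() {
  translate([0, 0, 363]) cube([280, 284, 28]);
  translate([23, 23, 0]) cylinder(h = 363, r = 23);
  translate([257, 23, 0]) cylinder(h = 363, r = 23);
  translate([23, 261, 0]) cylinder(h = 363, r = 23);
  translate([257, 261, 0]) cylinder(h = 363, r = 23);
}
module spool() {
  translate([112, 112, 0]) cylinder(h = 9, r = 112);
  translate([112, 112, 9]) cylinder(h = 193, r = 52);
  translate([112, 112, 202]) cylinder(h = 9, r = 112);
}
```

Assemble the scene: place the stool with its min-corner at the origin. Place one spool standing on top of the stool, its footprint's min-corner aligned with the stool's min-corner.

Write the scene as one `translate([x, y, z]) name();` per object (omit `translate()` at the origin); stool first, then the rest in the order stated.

stool();
translate([0, 0, 391]) spool();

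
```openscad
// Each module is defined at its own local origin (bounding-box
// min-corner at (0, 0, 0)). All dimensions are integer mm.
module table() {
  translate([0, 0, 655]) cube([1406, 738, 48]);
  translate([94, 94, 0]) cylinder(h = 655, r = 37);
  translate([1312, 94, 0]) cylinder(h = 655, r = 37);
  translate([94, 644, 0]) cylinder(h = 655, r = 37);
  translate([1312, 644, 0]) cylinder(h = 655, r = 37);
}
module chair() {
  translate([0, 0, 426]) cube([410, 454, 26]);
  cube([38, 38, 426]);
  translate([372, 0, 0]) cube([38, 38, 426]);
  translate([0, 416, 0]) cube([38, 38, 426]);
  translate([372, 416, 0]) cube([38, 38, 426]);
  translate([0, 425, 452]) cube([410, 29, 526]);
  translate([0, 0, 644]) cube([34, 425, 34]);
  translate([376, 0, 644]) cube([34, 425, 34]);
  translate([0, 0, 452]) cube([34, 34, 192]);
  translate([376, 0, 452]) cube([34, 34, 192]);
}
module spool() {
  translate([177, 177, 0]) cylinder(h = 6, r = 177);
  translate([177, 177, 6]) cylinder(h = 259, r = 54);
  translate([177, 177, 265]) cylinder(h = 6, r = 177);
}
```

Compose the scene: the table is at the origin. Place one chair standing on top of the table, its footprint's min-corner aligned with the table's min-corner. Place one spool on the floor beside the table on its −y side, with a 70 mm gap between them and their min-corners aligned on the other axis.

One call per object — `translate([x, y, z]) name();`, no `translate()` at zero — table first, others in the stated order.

table();
translate([0, 0, 703]) chair();
translate([0, -424, 0]) spool();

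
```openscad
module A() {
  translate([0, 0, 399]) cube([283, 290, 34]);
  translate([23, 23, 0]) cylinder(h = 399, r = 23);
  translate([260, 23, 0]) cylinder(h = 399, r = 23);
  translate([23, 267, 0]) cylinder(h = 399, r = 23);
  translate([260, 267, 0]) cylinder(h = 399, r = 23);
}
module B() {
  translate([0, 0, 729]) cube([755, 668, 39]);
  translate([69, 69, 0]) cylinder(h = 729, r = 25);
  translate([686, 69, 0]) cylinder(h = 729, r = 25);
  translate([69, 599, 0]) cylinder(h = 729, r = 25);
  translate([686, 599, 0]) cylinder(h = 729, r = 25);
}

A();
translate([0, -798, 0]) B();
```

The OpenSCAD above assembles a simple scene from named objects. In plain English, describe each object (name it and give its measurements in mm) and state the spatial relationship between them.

A is a four-legged stool. The seat is 283×290 mm, 34 mm thick, top at z = 433 mm. It stands on four round legs, each 46 mm in diameter, from z = 0 to the seat underside, each leg's axis is inset half a diameter from the nearest pair of seat edges (so the leg's bounding box is flush with the corner).

B is a table with a 755×668 mm rectangular top, 39 mm thick, top surface at z = 768 mm, supported by four round legs of 50 mm diameter, each leg's bounding box inset 44 mm from the nearest pair of top edges, running from the floor.

The table is on the floor beside the stool on its −y side.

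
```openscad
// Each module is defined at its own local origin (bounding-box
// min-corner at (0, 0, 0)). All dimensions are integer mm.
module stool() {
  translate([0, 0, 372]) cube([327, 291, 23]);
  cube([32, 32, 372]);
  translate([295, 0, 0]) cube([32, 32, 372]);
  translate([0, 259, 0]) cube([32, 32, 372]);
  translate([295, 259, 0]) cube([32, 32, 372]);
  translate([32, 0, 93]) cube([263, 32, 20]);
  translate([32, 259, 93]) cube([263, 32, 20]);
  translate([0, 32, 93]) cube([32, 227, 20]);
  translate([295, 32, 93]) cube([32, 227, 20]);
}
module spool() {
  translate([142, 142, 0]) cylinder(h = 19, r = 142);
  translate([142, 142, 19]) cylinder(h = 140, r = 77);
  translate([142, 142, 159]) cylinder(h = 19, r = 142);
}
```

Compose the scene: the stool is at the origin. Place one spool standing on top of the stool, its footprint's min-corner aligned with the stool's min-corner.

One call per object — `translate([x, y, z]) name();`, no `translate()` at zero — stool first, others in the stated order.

stool();
translate([0, 0, 395]) spool();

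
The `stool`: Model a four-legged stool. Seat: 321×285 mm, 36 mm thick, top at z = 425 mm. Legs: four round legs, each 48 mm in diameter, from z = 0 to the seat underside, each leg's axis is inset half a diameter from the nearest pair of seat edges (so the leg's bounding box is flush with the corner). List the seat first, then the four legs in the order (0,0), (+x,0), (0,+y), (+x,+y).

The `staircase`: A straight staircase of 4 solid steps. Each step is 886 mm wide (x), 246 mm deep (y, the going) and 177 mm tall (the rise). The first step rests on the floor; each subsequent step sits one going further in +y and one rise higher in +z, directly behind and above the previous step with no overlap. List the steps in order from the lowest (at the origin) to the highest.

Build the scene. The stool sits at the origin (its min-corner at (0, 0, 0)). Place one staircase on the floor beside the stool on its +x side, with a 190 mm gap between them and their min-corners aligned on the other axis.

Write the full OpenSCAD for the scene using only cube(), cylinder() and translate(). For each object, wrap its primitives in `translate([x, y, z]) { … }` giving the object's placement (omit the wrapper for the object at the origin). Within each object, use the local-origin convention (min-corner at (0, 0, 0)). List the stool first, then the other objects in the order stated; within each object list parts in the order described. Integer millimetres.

translate([0, 0, 389]) cube([321, 285, 36]);
translate([24, 24, 0]) cylinder(h = 389, r = 24);
translate([297, 24, 0]) cylinder(h = 389, r = 24);
translate([24, 261, 0]) cylinder(h = 389, r = 24);
translate([297, 261, 0]) cylinder(h = 389, r = 24);
translate([511, 0, 0]) {
  cube([886, 246, 177]);
  translate([0, 246, 177]) cube([886, 246, 177]);
  translate([0, 492, 354]) cube([886, 246, 177]);
  translate([0, 738, 531]) cube([886, 246, 177]);
}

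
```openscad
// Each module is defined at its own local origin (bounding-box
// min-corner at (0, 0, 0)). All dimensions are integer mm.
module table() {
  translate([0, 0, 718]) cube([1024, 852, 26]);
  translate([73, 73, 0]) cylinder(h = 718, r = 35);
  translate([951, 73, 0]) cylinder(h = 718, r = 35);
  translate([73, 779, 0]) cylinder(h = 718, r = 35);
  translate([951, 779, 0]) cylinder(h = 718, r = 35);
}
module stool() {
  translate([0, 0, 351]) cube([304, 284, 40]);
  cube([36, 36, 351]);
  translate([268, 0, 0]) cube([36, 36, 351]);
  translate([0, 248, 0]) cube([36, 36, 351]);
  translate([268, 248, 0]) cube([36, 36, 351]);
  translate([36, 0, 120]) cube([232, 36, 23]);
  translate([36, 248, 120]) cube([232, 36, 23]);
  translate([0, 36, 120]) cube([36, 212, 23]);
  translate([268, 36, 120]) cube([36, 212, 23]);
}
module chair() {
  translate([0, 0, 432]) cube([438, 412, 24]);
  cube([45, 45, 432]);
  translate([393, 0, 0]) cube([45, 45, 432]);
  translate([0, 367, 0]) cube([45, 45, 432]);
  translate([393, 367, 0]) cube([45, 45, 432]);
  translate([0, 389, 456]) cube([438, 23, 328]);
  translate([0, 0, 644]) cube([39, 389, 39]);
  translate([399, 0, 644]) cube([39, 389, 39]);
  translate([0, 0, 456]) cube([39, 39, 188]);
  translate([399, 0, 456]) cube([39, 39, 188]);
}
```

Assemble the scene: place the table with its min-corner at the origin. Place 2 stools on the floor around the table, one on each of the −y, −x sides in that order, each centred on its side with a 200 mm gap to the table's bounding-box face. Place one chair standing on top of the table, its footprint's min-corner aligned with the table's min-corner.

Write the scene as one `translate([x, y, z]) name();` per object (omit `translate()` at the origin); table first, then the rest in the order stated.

table();
translate([360, -484, 0]) stool();
translate([-504, 284, 0]) stool();
translate([0, 0, 744]) chair();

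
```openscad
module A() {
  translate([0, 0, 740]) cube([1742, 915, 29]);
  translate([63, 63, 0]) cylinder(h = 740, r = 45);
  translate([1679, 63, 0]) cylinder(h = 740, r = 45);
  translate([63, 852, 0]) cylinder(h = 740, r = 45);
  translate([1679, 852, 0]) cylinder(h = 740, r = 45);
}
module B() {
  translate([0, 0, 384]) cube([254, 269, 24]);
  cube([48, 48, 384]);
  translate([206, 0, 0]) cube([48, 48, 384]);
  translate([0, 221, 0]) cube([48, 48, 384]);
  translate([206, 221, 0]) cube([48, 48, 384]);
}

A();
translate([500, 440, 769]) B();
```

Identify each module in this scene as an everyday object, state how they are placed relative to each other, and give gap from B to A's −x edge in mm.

The stool's min-x is at 500; the table's min-x is 0; gap = 500 mm.

A is a table. B is a stool. The stool is on top of the table. The gap from the stool to the table's −x edge is 500 mm.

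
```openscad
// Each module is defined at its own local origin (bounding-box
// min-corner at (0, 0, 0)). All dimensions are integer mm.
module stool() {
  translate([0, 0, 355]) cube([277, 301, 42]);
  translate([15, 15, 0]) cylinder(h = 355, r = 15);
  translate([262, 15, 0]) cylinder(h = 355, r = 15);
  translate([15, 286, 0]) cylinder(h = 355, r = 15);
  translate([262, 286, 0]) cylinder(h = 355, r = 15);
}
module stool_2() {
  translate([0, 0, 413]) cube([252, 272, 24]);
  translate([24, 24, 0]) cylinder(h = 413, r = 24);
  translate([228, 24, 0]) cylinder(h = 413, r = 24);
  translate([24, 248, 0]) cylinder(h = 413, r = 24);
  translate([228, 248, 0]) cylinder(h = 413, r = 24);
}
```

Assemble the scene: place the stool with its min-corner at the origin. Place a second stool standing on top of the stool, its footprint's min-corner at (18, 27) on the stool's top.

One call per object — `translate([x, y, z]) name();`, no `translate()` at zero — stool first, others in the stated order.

stool();
translate([18, 27, 397]) stool_2();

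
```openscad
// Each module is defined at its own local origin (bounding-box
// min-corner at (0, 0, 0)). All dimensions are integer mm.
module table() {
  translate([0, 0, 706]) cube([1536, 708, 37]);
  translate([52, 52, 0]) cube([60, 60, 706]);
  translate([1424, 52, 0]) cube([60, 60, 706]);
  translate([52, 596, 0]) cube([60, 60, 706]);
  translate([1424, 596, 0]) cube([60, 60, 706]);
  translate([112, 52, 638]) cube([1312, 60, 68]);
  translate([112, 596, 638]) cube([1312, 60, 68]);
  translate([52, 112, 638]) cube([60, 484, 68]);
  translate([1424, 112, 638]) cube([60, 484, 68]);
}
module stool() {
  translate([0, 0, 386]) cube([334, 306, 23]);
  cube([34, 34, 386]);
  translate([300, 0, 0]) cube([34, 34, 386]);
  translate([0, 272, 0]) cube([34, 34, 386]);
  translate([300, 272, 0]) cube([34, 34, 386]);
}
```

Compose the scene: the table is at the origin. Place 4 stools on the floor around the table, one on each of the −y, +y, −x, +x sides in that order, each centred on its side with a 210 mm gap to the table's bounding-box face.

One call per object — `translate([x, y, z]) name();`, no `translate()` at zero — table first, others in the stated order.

table();
translate([601, -516, 0]) stool();
translate([601, 918, 0]) stool();
translate([-544, 201, 0]) stool();
translate([1746, 201, 0]) stool();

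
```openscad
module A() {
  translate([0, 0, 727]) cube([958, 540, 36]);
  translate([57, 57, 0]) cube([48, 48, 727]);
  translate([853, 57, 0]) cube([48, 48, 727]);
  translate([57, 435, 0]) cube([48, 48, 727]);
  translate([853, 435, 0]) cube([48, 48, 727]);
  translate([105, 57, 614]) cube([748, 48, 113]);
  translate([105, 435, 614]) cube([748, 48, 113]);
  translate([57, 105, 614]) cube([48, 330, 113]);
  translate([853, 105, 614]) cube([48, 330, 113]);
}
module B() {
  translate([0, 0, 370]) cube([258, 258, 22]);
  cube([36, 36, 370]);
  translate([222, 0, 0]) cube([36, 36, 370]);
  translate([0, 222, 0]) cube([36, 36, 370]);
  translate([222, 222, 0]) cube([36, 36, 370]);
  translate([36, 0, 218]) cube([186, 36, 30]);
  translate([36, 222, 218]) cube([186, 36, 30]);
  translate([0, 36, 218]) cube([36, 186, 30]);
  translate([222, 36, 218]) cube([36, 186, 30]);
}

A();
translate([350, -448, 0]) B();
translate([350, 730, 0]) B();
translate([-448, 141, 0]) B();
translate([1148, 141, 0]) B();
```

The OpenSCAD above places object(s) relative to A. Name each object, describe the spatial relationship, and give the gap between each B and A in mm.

Each stool's nearest face is 190 mm from the table's bounding box.

A is a table. B is a stool. Four stools sit around the table at the −y, +y, −x, +x sides. The gap between each stool and the table is 190 mm.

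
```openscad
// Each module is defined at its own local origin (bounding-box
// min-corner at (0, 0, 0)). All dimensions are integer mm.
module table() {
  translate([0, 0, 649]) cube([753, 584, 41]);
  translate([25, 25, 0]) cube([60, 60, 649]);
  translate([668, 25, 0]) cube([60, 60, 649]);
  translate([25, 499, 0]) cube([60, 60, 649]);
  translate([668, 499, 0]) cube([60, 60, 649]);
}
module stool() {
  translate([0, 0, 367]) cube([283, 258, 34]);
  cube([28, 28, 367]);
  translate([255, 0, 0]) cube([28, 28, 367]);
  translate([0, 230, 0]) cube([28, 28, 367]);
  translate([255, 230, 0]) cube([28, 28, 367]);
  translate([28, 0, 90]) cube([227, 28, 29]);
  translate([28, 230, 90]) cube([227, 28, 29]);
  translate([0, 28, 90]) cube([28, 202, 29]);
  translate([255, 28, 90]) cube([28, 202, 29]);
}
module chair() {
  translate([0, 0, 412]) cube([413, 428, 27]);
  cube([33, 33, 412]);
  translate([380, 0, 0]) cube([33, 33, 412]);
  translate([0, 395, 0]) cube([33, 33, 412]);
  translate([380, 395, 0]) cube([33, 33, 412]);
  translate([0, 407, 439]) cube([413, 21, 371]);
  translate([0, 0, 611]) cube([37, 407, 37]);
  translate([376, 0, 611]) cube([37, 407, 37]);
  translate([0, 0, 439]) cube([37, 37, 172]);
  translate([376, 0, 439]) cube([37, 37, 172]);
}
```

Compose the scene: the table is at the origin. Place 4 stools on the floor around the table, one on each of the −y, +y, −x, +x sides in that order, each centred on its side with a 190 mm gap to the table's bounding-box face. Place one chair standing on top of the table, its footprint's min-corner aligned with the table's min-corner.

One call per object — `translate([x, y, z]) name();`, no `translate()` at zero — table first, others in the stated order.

table();
translate([235, -448, 0]) stool();
translate([235, 774, 0]) stool();
translate([-473, 163, 0]) stool();
translate([943, 163, 0]) stool();
translate([0, 0, 690]) chair();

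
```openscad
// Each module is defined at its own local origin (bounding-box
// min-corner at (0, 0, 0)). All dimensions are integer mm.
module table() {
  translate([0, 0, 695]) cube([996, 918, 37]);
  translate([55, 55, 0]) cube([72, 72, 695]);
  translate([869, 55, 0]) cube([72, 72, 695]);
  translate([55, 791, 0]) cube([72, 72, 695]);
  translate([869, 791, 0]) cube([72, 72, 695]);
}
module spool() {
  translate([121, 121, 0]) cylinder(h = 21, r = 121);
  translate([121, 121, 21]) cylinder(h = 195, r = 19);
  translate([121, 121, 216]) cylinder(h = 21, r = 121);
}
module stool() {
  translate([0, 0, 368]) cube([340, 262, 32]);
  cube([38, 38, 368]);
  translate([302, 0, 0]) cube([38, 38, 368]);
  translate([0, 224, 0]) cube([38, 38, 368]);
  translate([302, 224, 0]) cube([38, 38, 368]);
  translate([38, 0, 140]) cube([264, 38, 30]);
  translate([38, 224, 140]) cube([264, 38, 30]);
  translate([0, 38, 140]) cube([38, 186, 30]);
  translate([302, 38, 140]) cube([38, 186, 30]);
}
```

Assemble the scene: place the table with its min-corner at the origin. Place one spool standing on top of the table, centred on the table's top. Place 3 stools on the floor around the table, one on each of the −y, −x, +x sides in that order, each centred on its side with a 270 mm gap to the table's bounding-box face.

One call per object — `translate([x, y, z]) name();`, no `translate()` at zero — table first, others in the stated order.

table();
translate([377, 338, 732]) spool();
translate([328, -532, 0]) stool();
translate([-610, 328, 0]) stool();
translate([1266, 328, 0]) stool();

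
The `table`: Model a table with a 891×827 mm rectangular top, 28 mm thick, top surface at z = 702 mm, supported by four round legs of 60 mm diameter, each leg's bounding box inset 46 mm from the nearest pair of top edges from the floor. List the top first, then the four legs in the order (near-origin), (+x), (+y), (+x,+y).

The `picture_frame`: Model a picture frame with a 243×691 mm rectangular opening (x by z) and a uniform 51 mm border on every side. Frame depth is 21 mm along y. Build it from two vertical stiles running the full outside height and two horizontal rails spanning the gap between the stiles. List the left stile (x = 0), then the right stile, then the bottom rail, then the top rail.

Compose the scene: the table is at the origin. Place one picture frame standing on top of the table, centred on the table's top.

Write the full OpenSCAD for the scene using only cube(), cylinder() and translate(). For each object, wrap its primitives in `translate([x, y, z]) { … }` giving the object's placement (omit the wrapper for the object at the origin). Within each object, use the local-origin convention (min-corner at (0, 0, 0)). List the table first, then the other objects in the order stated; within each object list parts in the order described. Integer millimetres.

translate([0, 0, 674]) cube([891, 827, 28]);
translate([76, 76, 0]) cylinder(h = 674, r = 30);
translate([815, 76, 0]) cylinder(h = 674, r = 30);
translate([76, 751, 0]) cylinder(h = 674, r = 30);
translate([815, 751, 0]) cylinder(h = 674, r = 30);
translate([273, 403, 702]) {
  cube([51, 21, 793]);
  translate([294, 0, 0]) cube([51, 21, 793]);
  translate([51, 0, 0]) cube([243, 21, 51]);
  translate([51, 0, 742]) cube([243, 21, 51]);
}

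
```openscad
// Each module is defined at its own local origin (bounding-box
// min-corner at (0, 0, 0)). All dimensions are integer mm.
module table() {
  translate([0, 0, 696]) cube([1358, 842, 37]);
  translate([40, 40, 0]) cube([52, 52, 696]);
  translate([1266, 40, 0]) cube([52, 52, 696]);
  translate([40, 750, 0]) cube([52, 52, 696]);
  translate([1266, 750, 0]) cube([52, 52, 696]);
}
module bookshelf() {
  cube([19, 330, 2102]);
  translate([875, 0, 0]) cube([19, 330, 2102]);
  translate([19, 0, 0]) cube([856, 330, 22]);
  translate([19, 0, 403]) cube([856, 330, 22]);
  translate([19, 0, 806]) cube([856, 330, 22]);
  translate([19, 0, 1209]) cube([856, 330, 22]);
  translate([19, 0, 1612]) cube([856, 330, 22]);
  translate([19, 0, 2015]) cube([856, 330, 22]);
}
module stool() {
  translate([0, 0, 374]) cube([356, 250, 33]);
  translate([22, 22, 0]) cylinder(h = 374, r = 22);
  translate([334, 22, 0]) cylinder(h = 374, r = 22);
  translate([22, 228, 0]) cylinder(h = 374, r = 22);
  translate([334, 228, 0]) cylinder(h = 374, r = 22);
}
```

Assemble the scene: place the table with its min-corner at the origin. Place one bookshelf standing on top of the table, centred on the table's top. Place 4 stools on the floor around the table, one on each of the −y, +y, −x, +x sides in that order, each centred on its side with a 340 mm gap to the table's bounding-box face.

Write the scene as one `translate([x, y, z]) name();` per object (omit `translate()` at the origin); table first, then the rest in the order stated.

table();
translate([232, 256, 733]) bookshelf();
translate([501, -590, 0]) stool();
translate([501, 1182, 0]) stool();
translate([-696, 296, 0]) stool();
translate([1698, 296, 0]) stool();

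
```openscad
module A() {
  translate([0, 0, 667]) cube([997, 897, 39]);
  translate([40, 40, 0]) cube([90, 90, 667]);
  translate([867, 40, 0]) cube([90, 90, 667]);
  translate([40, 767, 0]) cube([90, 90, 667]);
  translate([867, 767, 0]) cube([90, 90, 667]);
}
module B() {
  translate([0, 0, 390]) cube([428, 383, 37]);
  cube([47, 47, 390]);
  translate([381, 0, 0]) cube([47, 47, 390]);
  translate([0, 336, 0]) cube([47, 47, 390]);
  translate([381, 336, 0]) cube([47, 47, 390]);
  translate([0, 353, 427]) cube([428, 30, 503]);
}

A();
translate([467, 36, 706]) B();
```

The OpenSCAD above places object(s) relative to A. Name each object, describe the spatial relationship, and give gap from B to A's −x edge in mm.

The chair's min-x is at 467; the table's min-x is 0; gap = 467 mm.

A is a table. B is a chair. The chair is on top of the table. The gap from the chair to the table's −x edge is 467 mm.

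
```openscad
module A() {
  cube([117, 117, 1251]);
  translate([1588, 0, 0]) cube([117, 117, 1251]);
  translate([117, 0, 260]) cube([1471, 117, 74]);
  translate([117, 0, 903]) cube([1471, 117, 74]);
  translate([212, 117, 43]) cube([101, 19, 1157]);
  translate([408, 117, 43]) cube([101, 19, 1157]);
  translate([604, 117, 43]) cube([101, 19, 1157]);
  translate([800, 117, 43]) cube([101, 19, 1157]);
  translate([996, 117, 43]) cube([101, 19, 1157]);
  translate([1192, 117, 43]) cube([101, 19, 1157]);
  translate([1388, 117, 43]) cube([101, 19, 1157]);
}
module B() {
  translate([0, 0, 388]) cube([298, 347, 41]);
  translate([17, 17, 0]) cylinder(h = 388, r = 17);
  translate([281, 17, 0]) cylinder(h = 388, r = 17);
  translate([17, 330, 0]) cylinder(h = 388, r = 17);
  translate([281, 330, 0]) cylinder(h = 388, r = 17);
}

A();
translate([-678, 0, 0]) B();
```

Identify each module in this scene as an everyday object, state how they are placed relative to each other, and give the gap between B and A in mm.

A is a fence section. B is a stool. The stool is on the floor beside the fence section on its −x side. The gap between the stool and the fence section is 380 mm.

The stool's nearest face is 380 mm from the fence section's −x face.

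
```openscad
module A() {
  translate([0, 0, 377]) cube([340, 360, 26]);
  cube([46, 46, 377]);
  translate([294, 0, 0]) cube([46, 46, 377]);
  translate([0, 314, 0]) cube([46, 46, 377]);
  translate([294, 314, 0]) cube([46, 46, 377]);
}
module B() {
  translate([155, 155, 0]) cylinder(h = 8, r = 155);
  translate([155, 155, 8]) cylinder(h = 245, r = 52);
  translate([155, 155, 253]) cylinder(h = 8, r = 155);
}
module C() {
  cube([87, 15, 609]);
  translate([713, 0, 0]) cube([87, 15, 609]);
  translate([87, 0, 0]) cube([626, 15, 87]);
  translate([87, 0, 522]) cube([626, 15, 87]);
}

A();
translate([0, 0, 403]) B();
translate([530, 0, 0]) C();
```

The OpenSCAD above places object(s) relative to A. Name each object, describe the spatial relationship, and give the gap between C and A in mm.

The picture frame's nearest face is 190 mm from the stool's +x face.

A is a stool. B is a spool. C is a picture frame. The spool is on top of the stool. The picture frame is on the floor beside the stool on its +x side. The gap between the picture frame and the stool is 190 mm.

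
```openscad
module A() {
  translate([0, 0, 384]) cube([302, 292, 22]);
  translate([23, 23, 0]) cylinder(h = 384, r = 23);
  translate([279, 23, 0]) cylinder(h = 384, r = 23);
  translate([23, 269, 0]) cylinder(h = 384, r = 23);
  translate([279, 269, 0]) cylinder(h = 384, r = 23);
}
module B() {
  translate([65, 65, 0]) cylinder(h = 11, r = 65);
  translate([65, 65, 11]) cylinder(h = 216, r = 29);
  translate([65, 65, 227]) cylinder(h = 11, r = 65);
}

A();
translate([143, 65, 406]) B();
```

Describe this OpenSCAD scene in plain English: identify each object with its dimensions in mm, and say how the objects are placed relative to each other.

A is a four-legged stool. The seat is a 302×292×22 mm slab whose top surface is at z = 406 mm; four round legs, each 46 mm in diameter, run from the floor (z = 0) to the underside of the seat, each leg's axis is inset half a diameter from the nearest pair of seat edges (so the leg's bounding box is flush with the corner).

B is a spool: two coaxial disc flanges of radius 65 mm and thickness 11 mm, joined by a core cylinder of radius 29 mm and height 216 mm. The lower flange rests on z = 0 and the three cylinders share a vertical axis.

The spool is on top of the stool.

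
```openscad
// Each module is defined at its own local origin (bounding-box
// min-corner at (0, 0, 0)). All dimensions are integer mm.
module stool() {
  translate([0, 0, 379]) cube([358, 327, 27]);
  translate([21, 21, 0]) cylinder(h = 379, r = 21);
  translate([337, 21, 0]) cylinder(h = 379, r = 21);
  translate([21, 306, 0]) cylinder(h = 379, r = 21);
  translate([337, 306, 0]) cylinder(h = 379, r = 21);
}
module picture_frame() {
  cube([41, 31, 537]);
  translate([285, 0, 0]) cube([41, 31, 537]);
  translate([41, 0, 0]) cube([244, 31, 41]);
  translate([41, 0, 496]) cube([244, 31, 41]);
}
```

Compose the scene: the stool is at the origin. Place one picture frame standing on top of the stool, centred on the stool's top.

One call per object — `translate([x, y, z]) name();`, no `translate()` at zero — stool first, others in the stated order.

stool();
translate([16, 148, 406]) picture_frame();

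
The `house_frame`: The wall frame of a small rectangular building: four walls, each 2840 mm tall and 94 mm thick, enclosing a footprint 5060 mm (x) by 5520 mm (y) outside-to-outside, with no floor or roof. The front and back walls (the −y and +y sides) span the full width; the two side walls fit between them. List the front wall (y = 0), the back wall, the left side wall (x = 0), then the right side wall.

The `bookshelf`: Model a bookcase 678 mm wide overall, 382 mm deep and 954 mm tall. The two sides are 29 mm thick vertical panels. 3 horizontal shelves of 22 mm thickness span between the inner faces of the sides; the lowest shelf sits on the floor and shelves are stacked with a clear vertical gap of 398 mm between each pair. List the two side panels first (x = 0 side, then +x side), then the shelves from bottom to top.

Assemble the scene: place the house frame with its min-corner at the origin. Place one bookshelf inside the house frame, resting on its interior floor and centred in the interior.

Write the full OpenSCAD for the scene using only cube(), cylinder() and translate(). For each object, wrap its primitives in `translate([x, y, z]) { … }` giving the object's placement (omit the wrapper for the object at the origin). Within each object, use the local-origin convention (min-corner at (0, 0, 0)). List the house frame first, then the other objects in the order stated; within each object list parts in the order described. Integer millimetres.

cube([5060, 94, 2840]);
translate([0, 5426, 0]) cube([5060, 94, 2840]);
translate([0, 94, 0]) cube([94, 5332, 2840]);
translate([4966, 94, 0]) cube([94, 5332, 2840]);
translate([2191, 2569, 0]) {
  cube([29, 382, 954]);
  translate([649, 0, 0]) cube([29, 382, 954]);
  translate([29, 0, 0]) cube([620, 382, 22]);
  translate([29, 0, 420]) cube([620, 382, 22]);
  translate([29, 0, 840]) cube([620, 382, 22]);
}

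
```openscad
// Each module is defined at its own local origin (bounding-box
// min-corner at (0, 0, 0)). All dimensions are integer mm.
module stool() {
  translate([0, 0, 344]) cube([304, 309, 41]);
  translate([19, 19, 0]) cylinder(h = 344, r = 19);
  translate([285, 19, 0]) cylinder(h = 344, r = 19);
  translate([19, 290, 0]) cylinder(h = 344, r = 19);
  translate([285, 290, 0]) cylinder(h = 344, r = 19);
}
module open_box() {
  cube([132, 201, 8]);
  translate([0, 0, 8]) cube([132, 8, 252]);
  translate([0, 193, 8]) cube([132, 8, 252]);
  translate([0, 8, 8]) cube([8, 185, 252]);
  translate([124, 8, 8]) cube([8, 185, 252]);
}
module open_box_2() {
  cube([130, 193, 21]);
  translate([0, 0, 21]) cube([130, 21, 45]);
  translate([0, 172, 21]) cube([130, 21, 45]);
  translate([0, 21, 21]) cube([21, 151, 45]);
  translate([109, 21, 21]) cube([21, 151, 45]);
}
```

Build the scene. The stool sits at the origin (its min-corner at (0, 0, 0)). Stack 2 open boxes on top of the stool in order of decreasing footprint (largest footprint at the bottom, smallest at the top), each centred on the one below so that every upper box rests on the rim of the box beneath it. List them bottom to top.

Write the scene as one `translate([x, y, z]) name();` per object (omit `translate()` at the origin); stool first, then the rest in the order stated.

stool();
translate([86, 54, 385]) open_box();
translate([87, 58, 645]) open_box_2();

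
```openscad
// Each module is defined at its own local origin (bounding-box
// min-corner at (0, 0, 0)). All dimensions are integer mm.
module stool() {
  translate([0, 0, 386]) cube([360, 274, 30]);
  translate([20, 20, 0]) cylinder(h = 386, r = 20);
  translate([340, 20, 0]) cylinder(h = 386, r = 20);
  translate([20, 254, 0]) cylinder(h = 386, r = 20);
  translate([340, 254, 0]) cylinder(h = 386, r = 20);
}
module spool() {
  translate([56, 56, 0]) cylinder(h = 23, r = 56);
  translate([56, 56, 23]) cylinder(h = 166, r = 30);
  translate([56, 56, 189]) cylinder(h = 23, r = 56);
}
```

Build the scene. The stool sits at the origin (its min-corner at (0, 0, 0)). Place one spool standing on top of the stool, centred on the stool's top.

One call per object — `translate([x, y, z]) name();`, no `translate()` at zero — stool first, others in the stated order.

stool();
translate([124, 81, 416]) spool();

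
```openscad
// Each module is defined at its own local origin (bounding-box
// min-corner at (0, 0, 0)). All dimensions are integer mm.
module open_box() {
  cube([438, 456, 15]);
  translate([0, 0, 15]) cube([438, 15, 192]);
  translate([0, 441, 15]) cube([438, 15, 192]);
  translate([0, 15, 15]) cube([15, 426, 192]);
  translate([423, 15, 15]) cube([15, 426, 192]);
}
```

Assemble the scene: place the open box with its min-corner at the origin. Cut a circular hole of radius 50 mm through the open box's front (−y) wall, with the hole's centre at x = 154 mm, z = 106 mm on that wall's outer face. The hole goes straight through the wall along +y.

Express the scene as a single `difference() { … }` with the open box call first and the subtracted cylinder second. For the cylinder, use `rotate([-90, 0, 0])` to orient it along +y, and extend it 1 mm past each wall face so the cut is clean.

difference() {
  open_box();
  translate([154, -1, 106]) rotate([-90, 0, 0]) cylinder(h = 17, r = 50);
}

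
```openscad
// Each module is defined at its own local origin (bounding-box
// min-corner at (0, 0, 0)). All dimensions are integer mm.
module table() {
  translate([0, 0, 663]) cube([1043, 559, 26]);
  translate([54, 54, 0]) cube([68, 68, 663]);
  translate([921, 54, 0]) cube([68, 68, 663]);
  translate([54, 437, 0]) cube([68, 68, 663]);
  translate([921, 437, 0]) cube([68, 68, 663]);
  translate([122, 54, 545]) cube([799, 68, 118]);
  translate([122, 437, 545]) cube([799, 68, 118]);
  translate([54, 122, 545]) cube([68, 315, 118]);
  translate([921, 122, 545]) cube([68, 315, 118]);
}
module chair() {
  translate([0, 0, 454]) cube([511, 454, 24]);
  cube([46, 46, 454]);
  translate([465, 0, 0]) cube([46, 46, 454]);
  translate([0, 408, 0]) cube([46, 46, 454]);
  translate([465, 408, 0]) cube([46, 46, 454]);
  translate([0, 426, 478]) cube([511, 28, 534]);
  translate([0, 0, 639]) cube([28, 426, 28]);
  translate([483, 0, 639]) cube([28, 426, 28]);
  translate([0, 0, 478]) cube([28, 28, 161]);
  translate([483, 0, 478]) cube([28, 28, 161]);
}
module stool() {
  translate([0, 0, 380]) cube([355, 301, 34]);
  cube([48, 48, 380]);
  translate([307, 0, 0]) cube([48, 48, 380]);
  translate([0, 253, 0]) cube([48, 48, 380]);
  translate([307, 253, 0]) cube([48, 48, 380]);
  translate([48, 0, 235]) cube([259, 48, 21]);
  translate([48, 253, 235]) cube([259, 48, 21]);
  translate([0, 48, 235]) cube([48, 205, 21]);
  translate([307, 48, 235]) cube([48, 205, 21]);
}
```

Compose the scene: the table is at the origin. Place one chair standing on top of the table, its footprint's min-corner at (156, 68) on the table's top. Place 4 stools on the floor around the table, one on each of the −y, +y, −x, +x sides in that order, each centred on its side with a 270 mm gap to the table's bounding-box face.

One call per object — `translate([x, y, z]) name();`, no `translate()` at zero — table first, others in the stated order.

table();
translate([156, 68, 689]) chair();
translate([344, -571, 0]) stool();
translate([344, 829, 0]) stool();
translate([-625, 129, 0]) stool();
translate([1313, 129, 0]) stool();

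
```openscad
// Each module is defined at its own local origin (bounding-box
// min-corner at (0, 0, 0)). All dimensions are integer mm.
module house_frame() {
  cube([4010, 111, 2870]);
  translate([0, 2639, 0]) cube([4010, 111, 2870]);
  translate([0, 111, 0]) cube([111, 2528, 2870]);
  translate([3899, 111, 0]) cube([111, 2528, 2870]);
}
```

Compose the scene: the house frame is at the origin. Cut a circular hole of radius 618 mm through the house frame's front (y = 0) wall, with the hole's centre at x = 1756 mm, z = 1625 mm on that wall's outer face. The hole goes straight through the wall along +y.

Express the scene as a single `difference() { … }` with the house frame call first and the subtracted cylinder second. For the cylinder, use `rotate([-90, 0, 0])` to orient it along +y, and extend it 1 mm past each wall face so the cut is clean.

difference() {
  house_frame();
  translate([1756, -1, 1625]) rotate([-90, 0, 0]) cylinder(h = 113, r = 618);
}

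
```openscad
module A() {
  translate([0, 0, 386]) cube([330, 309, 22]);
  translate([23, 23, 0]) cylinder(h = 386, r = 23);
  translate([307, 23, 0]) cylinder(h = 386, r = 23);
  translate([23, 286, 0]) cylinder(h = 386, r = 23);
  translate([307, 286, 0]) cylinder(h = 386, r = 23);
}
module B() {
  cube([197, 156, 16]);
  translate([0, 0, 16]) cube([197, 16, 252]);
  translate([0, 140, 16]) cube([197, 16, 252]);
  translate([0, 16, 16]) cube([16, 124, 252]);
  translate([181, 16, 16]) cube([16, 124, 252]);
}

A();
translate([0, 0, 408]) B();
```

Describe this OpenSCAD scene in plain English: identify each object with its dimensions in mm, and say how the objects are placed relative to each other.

A is a four-legged stool. The seat is 330×309 mm, 22 mm thick, top at z = 408 mm. It stands on four round legs, each 46 mm in diameter, from z = 0 to the seat underside, each leg's axis is inset half a diameter from the nearest pair of seat edges (so the leg's bounding box is flush with the corner).

B is an open storage box with external size 197×156×268 mm and wall thickness 16 mm (the base is also 16 mm thick). The base covers the whole footprint; the four walls stand on the base, with the y-facing walls full-width and the x-facing walls fitting between their inner faces.

The open box is on top of the stool.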